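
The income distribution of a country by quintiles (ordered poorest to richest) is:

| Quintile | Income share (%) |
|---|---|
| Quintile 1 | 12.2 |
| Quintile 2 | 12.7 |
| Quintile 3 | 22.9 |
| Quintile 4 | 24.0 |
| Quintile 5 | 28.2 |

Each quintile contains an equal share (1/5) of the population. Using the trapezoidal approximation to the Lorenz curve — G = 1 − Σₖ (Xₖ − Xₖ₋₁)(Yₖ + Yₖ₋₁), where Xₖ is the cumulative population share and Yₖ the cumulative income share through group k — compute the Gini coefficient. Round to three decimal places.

Cumulative income shares Yₖ: 0.1220, 0.2490, 0.4780, 0.7180, 1.0000
Σ (Xₖ−Xₖ₋₁)(Yₖ+Yₖ₋₁) = (1/5)(0.1220+0.0000) + (1/5)(0.2490+0.1220) + (1/5)(0.4780+0.2490) + (1/5)(0.7180+0.4780) + (1/5)(1.0000+0.7180)
  = 0.0244 + 0.0742 + 0.1454 + 0.2392 + 0.3436 = 0.8268
G = 1 − 0.8268 = 0.1732

0.173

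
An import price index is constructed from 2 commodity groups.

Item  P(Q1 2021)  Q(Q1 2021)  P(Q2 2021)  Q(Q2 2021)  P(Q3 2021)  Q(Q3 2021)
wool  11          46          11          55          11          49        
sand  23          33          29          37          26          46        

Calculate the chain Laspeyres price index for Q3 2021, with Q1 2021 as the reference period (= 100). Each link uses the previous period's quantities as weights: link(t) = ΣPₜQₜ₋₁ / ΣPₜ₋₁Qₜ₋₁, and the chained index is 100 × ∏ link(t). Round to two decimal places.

108.00

Link Q1 2021→Q2 2021:
ΣP(Q2 2021)Q(Q1 2021) = 11×46 + 29×33 = 506 + 957 = 1463
ΣP(Q1 2021)Q(Q1 2021) = 11×46 + 23×33 = 506 + 759 = 1265
link = 1463/1265 = 1.156522
Link Q2 2021→Q3 2021:
ΣP(Q3 2021)Q(Q2 2021) = 11×55 + 26×37 = 605 + 962 = 1567
ΣP(Q2 2021)Q(Q2 2021) = 11×55 + 29×37 = 605 + 1073 = 1678
link = 1567/1678 = 0.933850
Chained index = 100 × 1.156522 × 0.933850 = 108.0018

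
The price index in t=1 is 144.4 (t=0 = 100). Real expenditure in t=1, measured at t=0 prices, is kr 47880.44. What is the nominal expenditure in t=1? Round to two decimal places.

Nominal = Real × (Index/100) = 47880.44 × (144.4/100)
        = 47880.44 × 1.444 = 69139.3554

69139.36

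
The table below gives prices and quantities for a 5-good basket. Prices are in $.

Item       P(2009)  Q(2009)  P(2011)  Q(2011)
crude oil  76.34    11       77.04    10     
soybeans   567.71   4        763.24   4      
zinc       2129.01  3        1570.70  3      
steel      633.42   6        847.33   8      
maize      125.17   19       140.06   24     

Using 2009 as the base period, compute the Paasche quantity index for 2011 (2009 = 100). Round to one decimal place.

114.2

Paasche quantity index uses current-period prices as weights.
ΣP(2011)·Q(2011) = 77.04×10 + 763.24×4 + 1570.70×3 + 847.33×8 + 140.06×24 = 770.4 + 3052.96 + 4712.1 + 6778.64 + 3361.44 = 18675.54
ΣP(2011)·Q(2009) = 77.04×11 + 763.24×4 + 1570.70×3 + 847.33×6 + 140.06×19 = 847.44 + 3052.96 + 4712.1 + 5083.98 + 2661.14 = 16357.62
Index = 18675.54 / 16357.62 × 100 = 114.1703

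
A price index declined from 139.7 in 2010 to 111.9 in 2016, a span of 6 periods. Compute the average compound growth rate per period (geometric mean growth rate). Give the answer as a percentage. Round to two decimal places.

-3.63%

Growth factor = (111.9/139.7)^(1/6) = (0.801002)^(1/6) = 0.963694
Growth rate = 0.963694 − 1 = -0.036306 = -3.6306%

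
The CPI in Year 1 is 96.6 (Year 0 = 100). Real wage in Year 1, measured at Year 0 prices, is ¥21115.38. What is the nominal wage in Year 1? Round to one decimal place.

Nominal = Real × (Index/100) = 21115.38 × (96.6/100)
        = 21115.38 × 0.966 = 20397.4571

20397.5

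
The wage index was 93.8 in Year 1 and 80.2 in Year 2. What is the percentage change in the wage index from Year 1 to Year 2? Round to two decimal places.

-14.50%

Change = (80.2 − 93.8) / 93.8 × 100
       = -13.6 / 93.8 × 100 = -14.4989%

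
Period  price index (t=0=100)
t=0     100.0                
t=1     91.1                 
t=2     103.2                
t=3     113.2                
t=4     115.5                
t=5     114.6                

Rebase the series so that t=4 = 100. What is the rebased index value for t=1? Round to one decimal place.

78.9

Rebased(t=1) = 91.1 / 115.5 × 100 = 78.8745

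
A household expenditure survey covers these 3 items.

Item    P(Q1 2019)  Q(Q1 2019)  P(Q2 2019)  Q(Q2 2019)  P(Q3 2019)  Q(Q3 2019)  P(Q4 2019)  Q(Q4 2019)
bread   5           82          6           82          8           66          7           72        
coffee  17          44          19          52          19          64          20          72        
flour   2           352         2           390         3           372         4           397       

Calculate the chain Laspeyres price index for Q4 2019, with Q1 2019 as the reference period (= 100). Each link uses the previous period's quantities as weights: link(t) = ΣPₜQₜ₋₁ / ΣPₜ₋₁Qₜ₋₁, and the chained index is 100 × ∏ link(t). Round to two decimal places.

Link Q1 2019→Q2 2019:
ΣP(Q2 2019)Q(Q1 2019) = 6×82 + 19×44 + 2×352 = 492 + 836 + 704 = 2032
ΣP(Q1 2019)Q(Q1 2019) = 5×82 + 17×44 + 2×352 = 410 + 748 + 704 = 1862
link = 2032/1862 = 1.091300
Link Q2 2019→Q3 2019:
ΣP(Q3 2019)Q(Q2 2019) = 8×82 + 19×52 + 3×390 = 656 + 988 + 1170 = 2814
ΣP(Q2 2019)Q(Q2 2019) = 6×82 + 19×52 + 2×390 = 492 + 988 + 780 = 2260
link = 2814/2260 = 1.245133
Link Q3 2019→Q4 2019:
ΣP(Q4 2019)Q(Q3 2019) = 7×66 + 20×64 + 4×372 = 462 + 1280 + 1488 = 3230
ΣP(Q3 2019)Q(Q3 2019) = 8×66 + 19×64 + 3×372 = 528 + 1216 + 1116 = 2860
link = 3230/2860 = 1.129371
Chained index = 100 × 1.091300 × 1.245133 × 1.129371 = 153.4603

153.46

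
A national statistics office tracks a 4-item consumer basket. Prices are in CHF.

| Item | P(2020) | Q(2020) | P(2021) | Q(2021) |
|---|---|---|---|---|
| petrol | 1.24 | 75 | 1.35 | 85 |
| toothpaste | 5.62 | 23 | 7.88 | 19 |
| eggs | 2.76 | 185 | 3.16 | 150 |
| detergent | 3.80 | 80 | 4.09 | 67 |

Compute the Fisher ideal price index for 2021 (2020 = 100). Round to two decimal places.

115.07

Laspeyres component (base-period weights):
ΣP(2021)Q(2020) = 1.35×75 + 7.88×23 + 3.16×185 + 4.09×80 = 101.25 + 181.24 + 584.6 + 327.2 = 1194.29
ΣP(2020)Q(2020) = 1.24×75 + 5.62×23 + 2.76×185 + 3.80×80 = 93 + 129.26 + 510.6 + 304 = 1036.86
L = 1194.29 / 1036.86 × 100 = 115.1833
Paasche component (current-period weights):
ΣP(2021)Q(2021) = 1.35×85 + 7.88×19 + 3.16×150 + 4.09×67 = 114.75 + 149.72 + 474 + 274.03 = 1012.5
ΣP(2020)Q(2021) = 1.24×85 + 5.62×19 + 2.76×150 + 3.80×67 = 105.4 + 106.78 + 414 + 254.6 = 880.78
P = 1012.5 / 880.78 × 100 = 114.9549
Fisher = √(L × P) = √(115.1833 × 114.9549) = 115.0691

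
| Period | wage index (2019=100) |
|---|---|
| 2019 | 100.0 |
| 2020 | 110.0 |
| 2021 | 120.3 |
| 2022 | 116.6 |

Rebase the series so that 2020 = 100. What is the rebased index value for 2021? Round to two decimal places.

Rebased(2021) = 120.3 / 110.0 × 100 = 109.3636

109.36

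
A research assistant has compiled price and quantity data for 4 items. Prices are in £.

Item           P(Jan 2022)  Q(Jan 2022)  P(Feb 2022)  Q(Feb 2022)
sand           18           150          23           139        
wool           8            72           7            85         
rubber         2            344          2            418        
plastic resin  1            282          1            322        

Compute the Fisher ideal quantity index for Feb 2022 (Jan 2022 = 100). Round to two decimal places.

Laspeyres component (base-period weights):
ΣP(Jan 2022)Q(Feb 2022) = 18×139 + 8×85 + 2×418 + 1×322 = 2502 + 680 + 836 + 322 = 4340
ΣP(Jan 2022)Q(Jan 2022) = 18×150 + 8×72 + 2×344 + 1×282 = 2700 + 576 + 688 + 282 = 4246
L = 4340 / 4246 × 100 = 102.2138
Paasche component (current-period weights):
ΣP(Feb 2022)Q(Feb 2022) = 23×139 + 7×85 + 2×418 + 1×322 = 3197 + 595 + 836 + 322 = 4950
ΣP(Feb 2022)Q(Jan 2022) = 23×150 + 7×72 + 2×344 + 1×282 = 3450 + 504 + 688 + 282 = 4924
P = 4950 / 4924 × 100 = 100.5280
Fisher = √(L × P) = √(102.2138 × 100.5280) = 101.3674

101.37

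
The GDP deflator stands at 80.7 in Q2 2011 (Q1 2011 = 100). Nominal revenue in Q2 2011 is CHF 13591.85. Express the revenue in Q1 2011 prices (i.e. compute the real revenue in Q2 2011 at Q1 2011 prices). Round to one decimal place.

Real = Nominal ÷ (Index/100) = 13591.85 ÷ (80.7/100)
     = 13591.85 ÷ 0.807 = 16842.4411

16842.4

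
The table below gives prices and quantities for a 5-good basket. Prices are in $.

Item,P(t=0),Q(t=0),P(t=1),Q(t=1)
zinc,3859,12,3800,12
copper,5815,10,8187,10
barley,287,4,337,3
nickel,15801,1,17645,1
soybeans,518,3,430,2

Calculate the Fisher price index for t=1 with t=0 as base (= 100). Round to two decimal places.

120.24

Laspeyres component (base-period weights):
ΣP(t=1)Q(t=0) = 3800×12 + 8187×10 + 337×4 + 17645×1 + 430×3 = 45600 + 81870 + 1348 + 17645 + 1290 = 147753
ΣP(t=0)Q(t=0) = 3859×12 + 5815×10 + 287×4 + 15801×1 + 518×3 = 46308 + 58150 + 1148 + 15801 + 1554 = 122961
L = 147753 / 122961 × 100 = 120.1625
Paasche component (current-period weights):
ΣP(t=1)Q(t=1) = 3800×12 + 8187×10 + 337×3 + 17645×1 + 430×2 = 45600 + 81870 + 1011 + 17645 + 860 = 146986
ΣP(t=0)Q(t=1) = 3859×12 + 5815×10 + 287×3 + 15801×1 + 518×2 = 46308 + 58150 + 861 + 15801 + 1036 = 122156
P = 146986 / 122156 × 100 = 120.3265
Fisher = √(L × P) = √(120.1625 × 120.3265) = 120.2445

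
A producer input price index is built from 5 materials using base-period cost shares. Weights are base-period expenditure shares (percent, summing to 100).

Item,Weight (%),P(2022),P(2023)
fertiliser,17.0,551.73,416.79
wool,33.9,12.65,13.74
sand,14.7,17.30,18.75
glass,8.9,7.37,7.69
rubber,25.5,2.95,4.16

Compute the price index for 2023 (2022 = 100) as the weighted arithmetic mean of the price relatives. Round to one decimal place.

fertiliser: 17.0 × (416.79/551.73) = 17.0 × 0.755424 = 12.8422
wool: 33.9 × (13.74/12.65) = 33.9 × 1.086166 = 36.8210
sand: 14.7 × (18.75/17.30) = 14.7 × 1.083815 = 15.9321
glass: 8.9 × (7.69/7.37) = 8.9 × 1.043419 = 9.2864
rubber: 25.5 × (4.16/2.95) = 25.5 × 1.410169 = 35.9593
Index = Σ wᵢ·(p₁ᵢ/p₀ᵢ) = 12.8422 + 36.8210 + 15.9321 + 9.2864 + 35.9593 = 110.8411

110.8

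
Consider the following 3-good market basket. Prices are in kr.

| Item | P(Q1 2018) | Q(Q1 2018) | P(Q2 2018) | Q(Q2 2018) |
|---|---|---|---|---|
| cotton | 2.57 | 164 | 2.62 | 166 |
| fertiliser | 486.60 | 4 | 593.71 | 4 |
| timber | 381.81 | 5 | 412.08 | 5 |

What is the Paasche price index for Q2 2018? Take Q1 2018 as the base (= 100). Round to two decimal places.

113.73

Paasche price index uses current-period quantities as weights.
ΣP(Q2 2018)·Q(Q2 2018) = 2.62×166 + 593.71×4 + 412.08×5 = 434.92 + 2374.84 + 2060.4 = 4870.16
ΣP(Q1 2018)·Q(Q2 2018) = 2.57×166 + 486.60×4 + 381.81×5 = 426.62 + 1946.4 + 1909.05 = 4282.07
Index = 4870.16 / 4282.07 × 100 = 113.7338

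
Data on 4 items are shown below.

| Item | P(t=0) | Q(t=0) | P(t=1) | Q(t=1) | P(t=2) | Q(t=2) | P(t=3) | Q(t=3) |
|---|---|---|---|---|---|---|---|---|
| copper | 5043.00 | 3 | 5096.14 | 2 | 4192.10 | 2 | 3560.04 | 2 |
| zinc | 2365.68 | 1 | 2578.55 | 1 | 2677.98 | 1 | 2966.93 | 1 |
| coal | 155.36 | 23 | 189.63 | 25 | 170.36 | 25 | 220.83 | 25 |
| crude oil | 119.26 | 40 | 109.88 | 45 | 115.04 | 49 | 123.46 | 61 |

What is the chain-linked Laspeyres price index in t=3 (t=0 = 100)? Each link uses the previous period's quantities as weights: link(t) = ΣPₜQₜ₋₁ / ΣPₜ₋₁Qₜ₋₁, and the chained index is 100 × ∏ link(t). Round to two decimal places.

Link t=0→t=1:
ΣP(t=1)Q(t=0) = 5096.14×3 + 2578.55×1 + 189.63×23 + 109.88×40 = 15288.42 + 2578.55 + 4361.49 + 4395.2 = 26623.66
ΣP(t=0)Q(t=0) = 5043.00×3 + 2365.68×1 + 155.36×23 + 119.26×40 = 15129 + 2365.68 + 3573.28 + 4770.4 = 25838.36
link = 26623.66/25838.36 = 1.030393
Link t=1→t=2:
ΣP(t=2)Q(t=1) = 4192.10×2 + 2677.98×1 + 170.36×25 + 115.04×45 = 8384.2 + 2677.98 + 4259 + 5176.8 = 20497.98
ΣP(t=1)Q(t=1) = 5096.14×2 + 2578.55×1 + 189.63×25 + 109.88×45 = 10192.28 + 2578.55 + 4740.75 + 4944.6 = 22456.18
link = 20497.98/22456.18 = 0.912799
Link t=2→t=3:
ΣP(t=3)Q(t=2) = 3560.04×2 + 2966.93×1 + 220.83×25 + 123.46×49 = 7120.08 + 2966.93 + 5520.75 + 6049.54 = 21657.3
ΣP(t=2)Q(t=2) = 4192.10×2 + 2677.98×1 + 170.36×25 + 115.04×49 = 8384.2 + 2677.98 + 4259 + 5636.96 = 20958.14
link = 21657.3/20958.14 = 1.033360
Chained index = 100 × 1.030393 × 0.912799 × 1.033360 = 97.1918

97.19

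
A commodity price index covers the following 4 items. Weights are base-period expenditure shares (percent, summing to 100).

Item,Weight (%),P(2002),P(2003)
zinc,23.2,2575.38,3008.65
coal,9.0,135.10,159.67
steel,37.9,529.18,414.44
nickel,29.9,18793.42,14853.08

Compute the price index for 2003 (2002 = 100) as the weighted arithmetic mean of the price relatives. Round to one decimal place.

zinc: 23.2 × (3008.65/2575.38) = 23.2 × 1.168235 = 27.1031
coal: 9.0 × (159.67/135.10) = 9.0 × 1.181865 = 10.6368
steel: 37.9 × (414.44/529.18) = 37.9 × 0.783174 = 29.6823
nickel: 29.9 × (14853.08/18793.42) = 29.9 × 0.790334 = 23.6310
Index = Σ wᵢ·(p₁ᵢ/p₀ᵢ) = 27.1031 + 10.6368 + 29.6823 + 23.6310 = 91.0531

91.1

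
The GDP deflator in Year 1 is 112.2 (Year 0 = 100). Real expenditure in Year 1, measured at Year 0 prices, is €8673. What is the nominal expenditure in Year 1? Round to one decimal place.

Nominal = Real × (Index/100) = 8673 × (112.2/100)
        = 8673 × 1.122 = 9731.1060

9731.1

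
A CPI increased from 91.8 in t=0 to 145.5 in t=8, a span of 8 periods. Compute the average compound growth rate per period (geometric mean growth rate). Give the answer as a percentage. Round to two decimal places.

Growth factor = (145.5/91.8)^(1/8) = (1.584967)^(1/8) = 1.059260
Growth rate = 1.059260 − 1 = 0.059260 = 5.9260%

5.93%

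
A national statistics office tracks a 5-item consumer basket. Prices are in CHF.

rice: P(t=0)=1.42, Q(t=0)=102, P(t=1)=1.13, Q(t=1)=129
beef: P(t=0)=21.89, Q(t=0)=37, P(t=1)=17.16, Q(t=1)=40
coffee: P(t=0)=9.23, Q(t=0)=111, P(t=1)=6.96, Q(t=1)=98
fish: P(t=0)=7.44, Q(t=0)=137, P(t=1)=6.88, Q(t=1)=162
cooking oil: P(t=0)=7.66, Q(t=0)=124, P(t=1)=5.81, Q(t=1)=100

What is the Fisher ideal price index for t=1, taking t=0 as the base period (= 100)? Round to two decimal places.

81.13

Laspeyres component (base-period weights):
ΣP(t=1)Q(t=0) = 1.13×102 + 17.16×37 + 6.96×111 + 6.88×137 + 5.81×124 = 115.26 + 634.92 + 772.56 + 942.56 + 720.44 = 3185.74
ΣP(t=0)Q(t=0) = 1.42×102 + 21.89×37 + 9.23×111 + 7.44×137 + 7.66×124 = 144.84 + 809.93 + 1024.53 + 1019.28 + 949.84 = 3948.42
L = 3185.74 / 3948.42 × 100 = 80.6839
Paasche component (current-period weights):
ΣP(t=1)Q(t=1) = 1.13×129 + 17.16×40 + 6.96×98 + 6.88×162 + 5.81×100 = 145.77 + 686.4 + 682.08 + 1114.56 + 581 = 3209.81
ΣP(t=0)Q(t=1) = 1.42×129 + 21.89×40 + 9.23×98 + 7.44×162 + 7.66×100 = 183.18 + 875.6 + 904.54 + 1205.28 + 766 = 3934.6
P = 3209.81 / 3934.6 × 100 = 81.5791
Fisher = √(L × P) = √(80.6839 × 81.5791) = 81.1303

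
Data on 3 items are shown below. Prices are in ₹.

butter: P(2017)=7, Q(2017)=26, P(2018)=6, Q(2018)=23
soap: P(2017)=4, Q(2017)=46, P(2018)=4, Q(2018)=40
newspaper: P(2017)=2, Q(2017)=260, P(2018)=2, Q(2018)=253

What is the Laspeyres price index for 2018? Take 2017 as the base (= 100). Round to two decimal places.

97.07

Laspeyres price index uses base-period quantities as weights.
ΣP(2018)·Q(2017) = 6×26 + 4×46 + 2×260 = 156 + 184 + 520 = 860
ΣP(2017)·Q(2017) = 7×26 + 4×46 + 2×260 = 182 + 184 + 520 = 886
Index = 860 / 886 × 100 = 97.0655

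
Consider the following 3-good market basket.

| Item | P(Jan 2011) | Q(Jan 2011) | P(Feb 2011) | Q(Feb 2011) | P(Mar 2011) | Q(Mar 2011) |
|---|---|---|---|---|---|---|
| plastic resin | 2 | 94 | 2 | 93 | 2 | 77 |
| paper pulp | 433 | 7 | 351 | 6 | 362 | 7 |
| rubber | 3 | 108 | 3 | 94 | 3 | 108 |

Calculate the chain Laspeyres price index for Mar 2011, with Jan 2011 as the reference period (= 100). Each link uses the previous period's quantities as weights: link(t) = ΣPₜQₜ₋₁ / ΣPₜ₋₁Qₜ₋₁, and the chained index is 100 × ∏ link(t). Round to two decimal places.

Link Jan 2011→Feb 2011:
ΣP(Feb 2011)Q(Jan 2011) = 2×94 + 351×7 + 3×108 = 188 + 2457 + 324 = 2969
ΣP(Jan 2011)Q(Jan 2011) = 2×94 + 433×7 + 3×108 = 188 + 3031 + 324 = 3543
link = 2969/3543 = 0.837990
Link Feb 2011→Mar 2011:
ΣP(Mar 2011)Q(Feb 2011) = 2×93 + 362×6 + 3×94 = 186 + 2172 + 282 = 2640
ΣP(Feb 2011)Q(Feb 2011) = 2×93 + 351×6 + 3×94 = 186 + 2106 + 282 = 2574
link = 2640/2574 = 1.025641
Chained index = 100 × 0.837990 × 1.025641 = 85.9477

85.95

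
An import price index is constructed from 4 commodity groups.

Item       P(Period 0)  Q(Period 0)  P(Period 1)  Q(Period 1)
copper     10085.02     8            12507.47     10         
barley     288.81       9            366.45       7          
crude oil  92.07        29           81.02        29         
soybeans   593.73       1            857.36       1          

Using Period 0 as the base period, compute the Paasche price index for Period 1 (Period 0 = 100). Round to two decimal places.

123.28

Paasche price index uses current-period quantities as weights.
ΣP(Period 1)·Q(Period 1) = 12507.47×10 + 366.45×7 + 81.02×29 + 857.36×1 = 125074.7 + 2565.15 + 2349.58 + 857.36 = 130846.79
ΣP(Period 0)·Q(Period 1) = 10085.02×10 + 288.81×7 + 92.07×29 + 593.73×1 = 100850.2 + 2021.67 + 2670.03 + 593.73 = 106135.63
Index = 130846.79 / 106135.63 × 100 = 123.2826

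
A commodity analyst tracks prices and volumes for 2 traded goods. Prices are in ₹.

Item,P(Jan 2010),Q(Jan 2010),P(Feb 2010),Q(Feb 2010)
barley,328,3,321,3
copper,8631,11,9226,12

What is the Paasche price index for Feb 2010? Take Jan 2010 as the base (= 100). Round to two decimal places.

106.81

Paasche price index uses current-period quantities as weights.
ΣP(Feb 2010)·Q(Feb 2010) = 321×3 + 9226×12 = 963 + 110712 = 111675
ΣP(Jan 2010)·Q(Feb 2010) = 328×3 + 8631×12 = 984 + 103572 = 104556
Index = 111675 / 104556 × 100 = 106.8088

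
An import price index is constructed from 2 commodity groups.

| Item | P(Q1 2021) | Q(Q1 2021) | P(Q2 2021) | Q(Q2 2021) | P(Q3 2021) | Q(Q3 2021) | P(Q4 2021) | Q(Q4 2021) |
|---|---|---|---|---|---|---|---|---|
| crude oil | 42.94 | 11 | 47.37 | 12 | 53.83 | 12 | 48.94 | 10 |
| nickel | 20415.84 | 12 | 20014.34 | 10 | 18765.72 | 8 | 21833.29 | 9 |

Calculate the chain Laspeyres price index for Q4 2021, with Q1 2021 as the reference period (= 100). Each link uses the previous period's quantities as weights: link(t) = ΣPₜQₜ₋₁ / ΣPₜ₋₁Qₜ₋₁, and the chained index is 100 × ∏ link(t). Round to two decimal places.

106.93

Link Q1 2021→Q2 2021:
ΣP(Q2 2021)Q(Q1 2021) = 47.37×11 + 20014.34×12 = 521.07 + 240172.08 = 240693.15
ΣP(Q1 2021)Q(Q1 2021) = 42.94×11 + 20415.84×12 = 472.34 + 244990.08 = 245462.42
link = 240693.15/245462.42 = 0.980570
Link Q2 2021→Q3 2021:
ΣP(Q3 2021)Q(Q2 2021) = 53.83×12 + 18765.72×10 = 645.96 + 187657.2 = 188303.16
ΣP(Q2 2021)Q(Q2 2021) = 47.37×12 + 20014.34×10 = 568.44 + 200143.4 = 200711.84
link = 188303.16/200711.84 = 0.938177
Link Q3 2021→Q4 2021:
ΣP(Q4 2021)Q(Q3 2021) = 48.94×12 + 21833.29×8 = 587.28 + 174666.32 = 175253.6
ΣP(Q3 2021)Q(Q3 2021) = 53.83×12 + 18765.72×8 = 645.96 + 150125.76 = 150771.72
link = 175253.6/150771.72 = 1.162377
Chained index = 100 × 0.980570 × 0.938177 × 1.162377 = 106.9327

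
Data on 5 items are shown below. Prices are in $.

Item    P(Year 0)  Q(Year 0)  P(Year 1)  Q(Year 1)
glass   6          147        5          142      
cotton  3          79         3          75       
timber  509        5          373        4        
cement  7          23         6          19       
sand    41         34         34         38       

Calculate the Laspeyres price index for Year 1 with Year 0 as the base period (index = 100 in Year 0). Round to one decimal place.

79.2

Laspeyres price index uses base-period quantities as weights.
ΣP(Year 1)·Q(Year 0) = 5×147 + 3×79 + 373×5 + 6×23 + 34×34 = 735 + 237 + 1865 + 138 + 1156 = 4131
ΣP(Year 0)·Q(Year 0) = 6×147 + 3×79 + 509×5 + 7×23 + 41×34 = 882 + 237 + 2545 + 161 + 1394 = 5219
Index = 4131 / 5219 × 100 = 79.1531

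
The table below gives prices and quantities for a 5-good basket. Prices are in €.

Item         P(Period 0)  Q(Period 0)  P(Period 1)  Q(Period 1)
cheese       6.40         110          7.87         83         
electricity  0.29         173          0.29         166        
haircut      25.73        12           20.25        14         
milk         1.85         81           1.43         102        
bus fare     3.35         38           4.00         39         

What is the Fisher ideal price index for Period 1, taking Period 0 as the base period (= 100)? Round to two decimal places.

Laspeyres component (base-period weights):
ΣP(Period 1)Q(Period 0) = 7.87×110 + 0.29×173 + 20.25×12 + 1.43×81 + 4.00×38 = 865.7 + 50.17 + 243 + 115.83 + 152 = 1426.7
ΣP(Period 0)Q(Period 0) = 6.40×110 + 0.29×173 + 25.73×12 + 1.85×81 + 3.35×38 = 704 + 50.17 + 308.76 + 149.85 + 127.3 = 1340.08
L = 1426.7 / 1340.08 × 100 = 106.4638
Paasche component (current-period weights):
ΣP(Period 1)Q(Period 1) = 7.87×83 + 0.29×166 + 20.25×14 + 1.43×102 + 4.00×39 = 653.21 + 48.14 + 283.5 + 145.86 + 156 = 1286.71
ΣP(Period 0)Q(Period 1) = 6.40×83 + 0.29×166 + 25.73×14 + 1.85×102 + 3.35×39 = 531.2 + 48.14 + 360.22 + 188.7 + 130.65 = 1258.91
P = 1286.71 / 1258.91 × 100 = 102.2083
Fisher = √(L × P) = √(106.4638 × 102.2083) = 104.3143

104.31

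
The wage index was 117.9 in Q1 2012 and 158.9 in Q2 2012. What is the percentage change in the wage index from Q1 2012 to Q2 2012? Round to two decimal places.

Change = (158.9 − 117.9) / 117.9 × 100
       = 41.0 / 117.9 × 100 = 34.7752%

34.78%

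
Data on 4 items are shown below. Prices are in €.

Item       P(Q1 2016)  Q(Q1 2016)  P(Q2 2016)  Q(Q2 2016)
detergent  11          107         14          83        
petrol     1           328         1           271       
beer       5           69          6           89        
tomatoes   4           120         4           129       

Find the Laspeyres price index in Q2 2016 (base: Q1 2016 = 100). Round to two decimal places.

Laspeyres price index uses base-period quantities as weights.
ΣP(Q2 2016)·Q(Q1 2016) = 14×107 + 1×328 + 6×69 + 4×120 = 1498 + 328 + 414 + 480 = 2720
ΣP(Q1 2016)·Q(Q1 2016) = 11×107 + 1×328 + 5×69 + 4×120 = 1177 + 328 + 345 + 480 = 2330
Index = 2720 / 2330 × 100 = 116.7382

116.74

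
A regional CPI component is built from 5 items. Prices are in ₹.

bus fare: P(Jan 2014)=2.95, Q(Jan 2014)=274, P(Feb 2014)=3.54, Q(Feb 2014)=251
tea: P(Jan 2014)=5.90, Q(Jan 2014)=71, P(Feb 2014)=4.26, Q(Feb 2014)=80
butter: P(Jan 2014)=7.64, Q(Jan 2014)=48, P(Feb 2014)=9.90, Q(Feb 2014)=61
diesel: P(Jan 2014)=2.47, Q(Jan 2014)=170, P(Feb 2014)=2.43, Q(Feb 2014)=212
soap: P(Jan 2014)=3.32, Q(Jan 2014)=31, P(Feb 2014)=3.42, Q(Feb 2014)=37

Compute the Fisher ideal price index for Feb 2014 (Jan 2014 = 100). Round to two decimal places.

Laspeyres component (base-period weights):
ΣP(Feb 2014)Q(Jan 2014) = 3.54×274 + 4.26×71 + 9.90×48 + 2.43×170 + 3.42×31 = 969.96 + 302.46 + 475.2 + 413.1 + 106.02 = 2266.74
ΣP(Jan 2014)Q(Jan 2014) = 2.95×274 + 5.90×71 + 7.64×48 + 2.47×170 + 3.32×31 = 808.3 + 418.9 + 366.72 + 419.9 + 102.92 = 2116.74
L = 2266.74 / 2116.74 × 100 = 107.0864
Paasche component (current-period weights):
ΣP(Feb 2014)Q(Feb 2014) = 3.54×251 + 4.26×80 + 9.90×61 + 2.43×212 + 3.42×37 = 888.54 + 340.8 + 603.9 + 515.16 + 126.54 = 2474.94
ΣP(Jan 2014)Q(Feb 2014) = 2.95×251 + 5.90×80 + 7.64×61 + 2.47×212 + 3.32×37 = 740.45 + 472 + 466.04 + 523.64 + 122.84 = 2324.97
P = 2474.94 / 2324.97 × 100 = 106.4504
Fisher = √(L × P) = √(107.0864 × 106.4504) = 106.7679

106.77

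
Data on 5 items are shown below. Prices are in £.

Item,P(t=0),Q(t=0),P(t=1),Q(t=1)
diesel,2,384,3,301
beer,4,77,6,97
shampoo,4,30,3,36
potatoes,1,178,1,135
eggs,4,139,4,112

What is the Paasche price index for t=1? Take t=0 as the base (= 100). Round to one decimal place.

126.7

Paasche price index uses current-period quantities as weights.
ΣP(t=1)·Q(t=1) = 3×301 + 6×97 + 3×36 + 1×135 + 4×112 = 903 + 582 + 108 + 135 + 448 = 2176
ΣP(t=0)·Q(t=1) = 2×301 + 4×97 + 4×36 + 1×135 + 4×112 = 602 + 388 + 144 + 135 + 448 = 1717
Index = 2176 / 1717 × 100 = 126.7327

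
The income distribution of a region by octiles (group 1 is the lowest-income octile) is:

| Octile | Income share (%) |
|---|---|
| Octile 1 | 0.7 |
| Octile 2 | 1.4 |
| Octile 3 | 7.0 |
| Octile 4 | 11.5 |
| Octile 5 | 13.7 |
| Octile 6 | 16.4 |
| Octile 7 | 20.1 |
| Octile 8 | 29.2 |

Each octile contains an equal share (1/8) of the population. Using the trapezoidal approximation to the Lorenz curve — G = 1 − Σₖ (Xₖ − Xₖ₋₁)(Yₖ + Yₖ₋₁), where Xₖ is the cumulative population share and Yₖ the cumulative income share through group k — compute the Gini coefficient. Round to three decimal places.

0.404

Cumulative income shares Yₖ: 0.0070, 0.0210, 0.0910, 0.2060, 0.3430, 0.5070, 0.7080, 1.0000
Σ (Xₖ−Xₖ₋₁)(Yₖ+Yₖ₋₁) = (1/8)(0.0070+0.0000) + (1/8)(0.0210+0.0070) + (1/8)(0.0910+0.0210) + (1/8)(0.2060+0.0910) + (1/8)(0.3430+0.2060) + (1/8)(0.5070+0.3430) + (1/8)(0.7080+0.5070) + (1/8)(1.0000+0.7080)
  = 0.0009 + 0.0035 + 0.0140 + 0.0371 + 0.0686 + 0.1062 + 0.1519 + 0.2135 = 0.5958
G = 1 − 0.5958 = 0.4042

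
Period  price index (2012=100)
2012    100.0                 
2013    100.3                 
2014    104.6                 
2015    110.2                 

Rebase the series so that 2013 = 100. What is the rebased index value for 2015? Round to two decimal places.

109.87

Rebased(2015) = 110.2 / 100.3 × 100 = 109.8704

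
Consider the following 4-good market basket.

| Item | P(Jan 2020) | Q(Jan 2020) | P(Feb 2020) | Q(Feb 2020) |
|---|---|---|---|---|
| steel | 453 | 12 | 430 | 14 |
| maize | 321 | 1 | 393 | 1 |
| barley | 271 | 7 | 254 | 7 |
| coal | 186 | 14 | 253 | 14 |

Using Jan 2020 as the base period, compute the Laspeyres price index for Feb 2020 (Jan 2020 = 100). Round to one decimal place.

106.0

Laspeyres price index uses base-period quantities as weights.
ΣP(Feb 2020)·Q(Jan 2020) = 430×12 + 393×1 + 254×7 + 253×14 = 5160 + 393 + 1778 + 3542 = 10873
ΣP(Jan 2020)·Q(Jan 2020) = 453×12 + 321×1 + 271×7 + 186×14 = 5436 + 321 + 1897 + 2604 = 10258
Index = 10873 / 10258 × 100 = 105.9953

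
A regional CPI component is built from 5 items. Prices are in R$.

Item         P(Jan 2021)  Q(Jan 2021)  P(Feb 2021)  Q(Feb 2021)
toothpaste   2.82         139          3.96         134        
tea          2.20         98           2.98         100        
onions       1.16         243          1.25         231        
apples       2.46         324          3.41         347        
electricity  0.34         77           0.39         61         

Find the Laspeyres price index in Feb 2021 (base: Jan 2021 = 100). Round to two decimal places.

133.19

Laspeyres price index uses base-period quantities as weights.
ΣP(Feb 2021)·Q(Jan 2021) = 3.96×139 + 2.98×98 + 1.25×243 + 3.41×324 + 0.39×77 = 550.44 + 292.04 + 303.75 + 1104.84 + 30.03 = 2281.1
ΣP(Jan 2021)·Q(Jan 2021) = 2.82×139 + 2.20×98 + 1.16×243 + 2.46×324 + 0.34×77 = 391.98 + 215.6 + 281.88 + 797.04 + 26.18 = 1712.68
Index = 2281.1 / 1712.68 × 100 = 133.1889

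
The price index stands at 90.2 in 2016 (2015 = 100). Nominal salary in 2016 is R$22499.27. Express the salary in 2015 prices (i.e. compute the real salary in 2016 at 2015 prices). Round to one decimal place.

Real = Nominal ÷ (Index/100) = 22499.27 ÷ (90.2/100)
     = 22499.27 ÷ 0.902 = 24943.7583

24943.8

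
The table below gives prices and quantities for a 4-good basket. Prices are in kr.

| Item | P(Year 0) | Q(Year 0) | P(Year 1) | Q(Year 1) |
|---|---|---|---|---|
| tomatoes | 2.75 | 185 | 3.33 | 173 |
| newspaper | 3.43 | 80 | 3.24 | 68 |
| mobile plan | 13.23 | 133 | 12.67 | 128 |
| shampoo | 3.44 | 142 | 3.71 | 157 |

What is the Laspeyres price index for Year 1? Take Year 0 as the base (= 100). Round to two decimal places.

101.85

Laspeyres price index uses base-period quantities as weights.
ΣP(Year 1)·Q(Year 0) = 3.33×185 + 3.24×80 + 12.67×133 + 3.71×142 = 616.05 + 259.2 + 1685.11 + 526.82 = 3087.18
ΣP(Year 0)·Q(Year 0) = 2.75×185 + 3.43×80 + 13.23×133 + 3.44×142 = 508.75 + 274.4 + 1759.59 + 488.48 = 3031.22
Index = 3087.18 / 3031.22 × 100 = 101.8461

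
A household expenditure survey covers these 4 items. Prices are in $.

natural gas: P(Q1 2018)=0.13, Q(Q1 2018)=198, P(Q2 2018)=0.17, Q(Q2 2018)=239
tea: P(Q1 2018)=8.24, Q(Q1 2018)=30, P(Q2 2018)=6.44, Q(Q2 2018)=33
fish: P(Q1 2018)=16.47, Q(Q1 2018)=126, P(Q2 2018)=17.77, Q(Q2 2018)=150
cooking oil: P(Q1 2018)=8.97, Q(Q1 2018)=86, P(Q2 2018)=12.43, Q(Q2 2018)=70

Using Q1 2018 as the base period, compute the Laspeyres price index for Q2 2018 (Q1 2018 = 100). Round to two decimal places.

Laspeyres price index uses base-period quantities as weights.
ΣP(Q2 2018)·Q(Q1 2018) = 0.17×198 + 6.44×30 + 17.77×126 + 12.43×86 = 33.66 + 193.2 + 2239.02 + 1068.98 = 3534.86
ΣP(Q1 2018)·Q(Q1 2018) = 0.13×198 + 8.24×30 + 16.47×126 + 8.97×86 = 25.74 + 247.2 + 2075.22 + 771.42 = 3119.58
Index = 3534.86 / 3119.58 × 100 = 113.3120

113.31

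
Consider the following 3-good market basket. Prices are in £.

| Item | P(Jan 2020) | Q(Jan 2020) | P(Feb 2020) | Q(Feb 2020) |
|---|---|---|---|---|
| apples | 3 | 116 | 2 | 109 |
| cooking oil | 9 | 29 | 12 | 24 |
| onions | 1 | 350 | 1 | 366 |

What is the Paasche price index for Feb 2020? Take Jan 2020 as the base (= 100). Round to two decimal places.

95.93

Paasche price index uses current-period quantities as weights.
ΣP(Feb 2020)·Q(Feb 2020) = 2×109 + 12×24 + 1×366 = 218 + 288 + 366 = 872
ΣP(Jan 2020)·Q(Feb 2020) = 3×109 + 9×24 + 1×366 = 327 + 216 + 366 = 909
Index = 872 / 909 × 100 = 95.9296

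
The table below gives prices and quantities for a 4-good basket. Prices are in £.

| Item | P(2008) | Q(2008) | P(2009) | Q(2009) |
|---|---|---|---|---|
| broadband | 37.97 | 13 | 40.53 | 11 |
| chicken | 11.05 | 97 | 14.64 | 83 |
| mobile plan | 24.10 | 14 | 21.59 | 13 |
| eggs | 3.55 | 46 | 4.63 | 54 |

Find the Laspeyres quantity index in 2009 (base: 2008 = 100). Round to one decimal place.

89.0

Laspeyres quantity index uses base-period prices as weights.
ΣP(2008)·Q(2009) = 37.97×11 + 11.05×83 + 24.10×13 + 3.55×54 = 417.67 + 917.15 + 313.3 + 191.7 = 1839.82
ΣP(2008)·Q(2008) = 37.97×13 + 11.05×97 + 24.10×14 + 3.55×46 = 493.61 + 1071.85 + 337.4 + 163.3 = 2066.16
Index = 1839.82 / 2066.16 × 100 = 89.0454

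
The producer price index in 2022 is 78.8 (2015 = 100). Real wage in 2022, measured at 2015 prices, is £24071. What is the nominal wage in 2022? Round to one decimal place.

Nominal = Real × (Index/100) = 24071 × (78.8/100)
        = 24071 × 0.788 = 18967.9480

18967.9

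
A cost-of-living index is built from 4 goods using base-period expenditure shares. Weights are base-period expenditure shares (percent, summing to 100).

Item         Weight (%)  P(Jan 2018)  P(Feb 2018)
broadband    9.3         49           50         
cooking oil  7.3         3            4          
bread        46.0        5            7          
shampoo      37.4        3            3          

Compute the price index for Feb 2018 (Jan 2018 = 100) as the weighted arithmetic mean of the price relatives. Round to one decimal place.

broadband: 9.3 × (50/49) = 9.3 × 1.020408 = 9.4898
cooking oil: 7.3 × (4/3) = 7.3 × 1.333333 = 9.7333
bread: 46.0 × (7/5) = 46.0 × 1.400000 = 64.4000
shampoo: 37.4 × (3/3) = 37.4 × 1.000000 = 37.4000
Index = Σ wᵢ·(p₁ᵢ/p₀ᵢ) = 9.4898 + 9.7333 + 64.4000 + 37.4000 = 121.0231

121.0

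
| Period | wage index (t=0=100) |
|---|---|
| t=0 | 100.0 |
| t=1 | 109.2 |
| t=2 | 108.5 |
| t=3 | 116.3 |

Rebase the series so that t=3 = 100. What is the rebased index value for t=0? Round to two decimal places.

85.98

Rebased(t=0) = 100.0 / 116.3 × 100 = 85.9845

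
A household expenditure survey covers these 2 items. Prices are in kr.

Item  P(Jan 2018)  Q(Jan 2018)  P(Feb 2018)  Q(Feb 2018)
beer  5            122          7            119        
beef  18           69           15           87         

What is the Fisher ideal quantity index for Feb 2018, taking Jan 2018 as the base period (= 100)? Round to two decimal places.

Laspeyres component (base-period weights):
ΣP(Jan 2018)Q(Feb 2018) = 5×119 + 18×87 = 595 + 1566 = 2161
ΣP(Jan 2018)Q(Jan 2018) = 5×122 + 18×69 = 610 + 1242 = 1852
L = 2161 / 1852 × 100 = 116.6847
Paasche component (current-period weights):
ΣP(Feb 2018)Q(Feb 2018) = 7×119 + 15×87 = 833 + 1305 = 2138
ΣP(Feb 2018)Q(Jan 2018) = 7×122 + 15×69 = 854 + 1035 = 1889
P = 2138 / 1889 × 100 = 113.1816
Fisher = √(L × P) = √(116.6847 × 113.1816) = 114.9198

114.92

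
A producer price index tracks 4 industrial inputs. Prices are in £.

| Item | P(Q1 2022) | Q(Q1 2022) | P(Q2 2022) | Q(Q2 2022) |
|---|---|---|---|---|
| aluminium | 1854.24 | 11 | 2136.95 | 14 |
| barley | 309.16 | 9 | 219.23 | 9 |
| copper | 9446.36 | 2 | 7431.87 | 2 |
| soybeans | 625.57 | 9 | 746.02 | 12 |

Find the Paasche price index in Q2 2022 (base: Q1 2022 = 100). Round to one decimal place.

Paasche price index uses current-period quantities as weights.
ΣP(Q2 2022)·Q(Q2 2022) = 2136.95×14 + 219.23×9 + 7431.87×2 + 746.02×12 = 29917.3 + 1973.07 + 14863.74 + 8952.24 = 55706.35
ΣP(Q1 2022)·Q(Q2 2022) = 1854.24×14 + 309.16×9 + 9446.36×2 + 625.57×12 = 25959.36 + 2782.44 + 18892.72 + 7506.84 = 55141.36
Index = 55706.35 / 55141.36 × 100 = 101.0246

101.0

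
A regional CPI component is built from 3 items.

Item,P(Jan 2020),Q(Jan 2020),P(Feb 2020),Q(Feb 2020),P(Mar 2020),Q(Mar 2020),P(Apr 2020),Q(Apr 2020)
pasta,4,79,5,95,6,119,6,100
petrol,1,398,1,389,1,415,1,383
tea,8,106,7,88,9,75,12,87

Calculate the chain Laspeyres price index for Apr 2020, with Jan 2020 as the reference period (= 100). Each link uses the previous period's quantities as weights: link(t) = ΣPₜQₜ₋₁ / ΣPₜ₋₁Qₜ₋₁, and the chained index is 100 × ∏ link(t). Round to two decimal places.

130.77

Link Jan 2020→Feb 2020:
ΣP(Feb 2020)Q(Jan 2020) = 5×79 + 1×398 + 7×106 = 395 + 398 + 742 = 1535
ΣP(Jan 2020)Q(Jan 2020) = 4×79 + 1×398 + 8×106 = 316 + 398 + 848 = 1562
link = 1535/1562 = 0.982714
Link Feb 2020→Mar 2020:
ΣP(Mar 2020)Q(Feb 2020) = 6×95 + 1×389 + 9×88 = 570 + 389 + 792 = 1751
ΣP(Feb 2020)Q(Feb 2020) = 5×95 + 1×389 + 7×88 = 475 + 389 + 616 = 1480
link = 1751/1480 = 1.183108
Link Mar 2020→Apr 2020:
ΣP(Apr 2020)Q(Mar 2020) = 6×119 + 1×415 + 12×75 = 714 + 415 + 900 = 2029
ΣP(Mar 2020)Q(Mar 2020) = 6×119 + 1×415 + 9×75 = 714 + 415 + 675 = 1804
link = 2029/1804 = 1.124723
Chained index = 100 × 0.982714 × 1.183108 × 1.124723 = 130.7667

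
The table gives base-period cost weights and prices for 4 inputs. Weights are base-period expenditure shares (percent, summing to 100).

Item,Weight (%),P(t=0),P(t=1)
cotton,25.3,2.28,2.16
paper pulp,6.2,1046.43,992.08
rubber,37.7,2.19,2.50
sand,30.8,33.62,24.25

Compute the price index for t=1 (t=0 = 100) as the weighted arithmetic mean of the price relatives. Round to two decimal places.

cotton: 25.3 × (2.16/2.28) = 25.3 × 0.947368 = 23.9684
paper pulp: 6.2 × (992.08/1046.43) = 6.2 × 0.948062 = 5.8780
rubber: 37.7 × (2.50/2.19) = 37.7 × 1.141553 = 43.0365
sand: 30.8 × (24.25/33.62) = 30.8 × 0.721297 = 22.2159
Index = Σ wᵢ·(p₁ᵢ/p₀ᵢ) = 23.9684 + 5.8780 + 43.0365 + 22.2159 = 95.0989

95.10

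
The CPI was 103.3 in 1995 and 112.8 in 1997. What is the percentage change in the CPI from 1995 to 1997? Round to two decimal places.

Change = (112.8 − 103.3) / 103.3 × 100
       = 9.5 / 103.3 × 100 = 9.1965%

9.20%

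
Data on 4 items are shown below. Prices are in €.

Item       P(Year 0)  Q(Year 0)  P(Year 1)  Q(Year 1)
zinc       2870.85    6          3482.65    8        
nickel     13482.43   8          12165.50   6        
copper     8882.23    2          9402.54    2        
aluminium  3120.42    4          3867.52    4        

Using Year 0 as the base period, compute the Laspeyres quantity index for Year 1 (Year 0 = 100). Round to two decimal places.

86.34

Laspeyres quantity index uses base-period prices as weights.
ΣP(Year 0)·Q(Year 1) = 2870.85×8 + 13482.43×6 + 8882.23×2 + 3120.42×4 = 22966.8 + 80894.58 + 17764.46 + 12481.68 = 134107.52
ΣP(Year 0)·Q(Year 0) = 2870.85×6 + 13482.43×8 + 8882.23×2 + 3120.42×4 = 17225.1 + 107859.44 + 17764.46 + 12481.68 = 155330.68
Index = 134107.52 / 155330.68 × 100 = 86.3368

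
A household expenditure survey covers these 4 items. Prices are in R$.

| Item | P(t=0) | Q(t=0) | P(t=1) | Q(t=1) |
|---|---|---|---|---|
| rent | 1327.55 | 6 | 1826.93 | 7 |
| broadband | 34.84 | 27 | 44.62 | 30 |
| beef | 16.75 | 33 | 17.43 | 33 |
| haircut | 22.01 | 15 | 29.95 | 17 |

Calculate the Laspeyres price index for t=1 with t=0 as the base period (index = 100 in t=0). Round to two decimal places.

Laspeyres price index uses base-period quantities as weights.
ΣP(t=1)·Q(t=0) = 1826.93×6 + 44.62×27 + 17.43×33 + 29.95×15 = 10961.58 + 1204.74 + 575.19 + 449.25 = 13190.76
ΣP(t=0)·Q(t=0) = 1327.55×6 + 34.84×27 + 16.75×33 + 22.01×15 = 7965.3 + 940.68 + 552.75 + 330.15 = 9788.88
Index = 13190.76 / 9788.88 × 100 = 134.7525

134.75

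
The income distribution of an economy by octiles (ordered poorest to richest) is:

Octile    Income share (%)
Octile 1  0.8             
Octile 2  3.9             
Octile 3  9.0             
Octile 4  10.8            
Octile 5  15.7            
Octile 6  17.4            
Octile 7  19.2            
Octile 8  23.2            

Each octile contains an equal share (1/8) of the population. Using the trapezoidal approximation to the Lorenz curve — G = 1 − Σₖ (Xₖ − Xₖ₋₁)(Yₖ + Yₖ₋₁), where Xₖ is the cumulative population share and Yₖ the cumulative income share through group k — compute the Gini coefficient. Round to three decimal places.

0.329

Cumulative income shares Yₖ: 0.0080, 0.0470, 0.1370, 0.2450, 0.4020, 0.5760, 0.7680, 1.0000
Σ (Xₖ−Xₖ₋₁)(Yₖ+Yₖ₋₁) = (1/8)(0.0080+0.0000) + (1/8)(0.0470+0.0080) + (1/8)(0.1370+0.0470) + (1/8)(0.2450+0.1370) + (1/8)(0.4020+0.2450) + (1/8)(0.5760+0.4020) + (1/8)(0.7680+0.5760) + (1/8)(1.0000+0.7680)
  = 0.0010 + 0.0069 + 0.0230 + 0.0478 + 0.0809 + 0.1223 + 0.1680 + 0.2210 = 0.6708
G = 1 − 0.6708 = 0.3292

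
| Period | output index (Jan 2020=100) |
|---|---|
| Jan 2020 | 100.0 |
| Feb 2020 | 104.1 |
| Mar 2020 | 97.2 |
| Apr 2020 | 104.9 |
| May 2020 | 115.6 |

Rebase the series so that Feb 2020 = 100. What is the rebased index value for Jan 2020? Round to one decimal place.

Rebased(Jan 2020) = 100.0 / 104.1 × 100 = 96.0615

96.1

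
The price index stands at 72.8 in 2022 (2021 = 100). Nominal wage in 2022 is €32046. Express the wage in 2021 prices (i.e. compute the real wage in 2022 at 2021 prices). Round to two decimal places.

Real = Nominal ÷ (Index/100) = 32046 ÷ (72.8/100)
     = 32046 ÷ 0.728 = 44019.2308

44019.23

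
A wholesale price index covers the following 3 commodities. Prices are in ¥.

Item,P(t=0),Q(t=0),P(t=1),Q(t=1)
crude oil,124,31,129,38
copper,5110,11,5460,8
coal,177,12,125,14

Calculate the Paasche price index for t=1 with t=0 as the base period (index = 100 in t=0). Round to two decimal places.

104.71

Paasche price index uses current-period quantities as weights.
ΣP(t=1)·Q(t=1) = 129×38 + 5460×8 + 125×14 = 4902 + 43680 + 1750 = 50332
ΣP(t=0)·Q(t=1) = 124×38 + 5110×8 + 177×14 = 4712 + 40880 + 2478 = 48070
Index = 50332 / 48070 × 100 = 104.7056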